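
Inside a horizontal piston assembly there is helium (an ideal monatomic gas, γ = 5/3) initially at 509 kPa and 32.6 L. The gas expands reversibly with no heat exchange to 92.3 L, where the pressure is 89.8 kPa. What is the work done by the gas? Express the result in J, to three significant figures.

W ≈ 12500 J

Adiabatic: W = (P₁V₁ − P₂V₂)/(γ − 1) with γ = 5/3.
P₁V₁ = 16593 J, P₂V₂ = 8289 J.
W = (16593 − 8289) / 0.6667 = 12457 J.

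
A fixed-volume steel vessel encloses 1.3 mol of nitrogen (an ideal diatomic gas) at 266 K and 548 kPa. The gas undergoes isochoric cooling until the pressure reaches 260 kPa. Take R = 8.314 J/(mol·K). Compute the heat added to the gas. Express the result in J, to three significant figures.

Q ≈ -3780 J

Constant volume ⇒ W = 0, so Q = ΔU = nCᵥΔT with Cᵥ = 5R/2 = 20.79 J/(mol·K).
At constant V, T₂/T₁ = P₂/P₁ ⇒ ΔT = T₁(P₂/P₁ − 1) = 266·(260/548 − 1) = -139.8 K.
ΔU = (1.3)(20.79)(-139.8) = -3777 J.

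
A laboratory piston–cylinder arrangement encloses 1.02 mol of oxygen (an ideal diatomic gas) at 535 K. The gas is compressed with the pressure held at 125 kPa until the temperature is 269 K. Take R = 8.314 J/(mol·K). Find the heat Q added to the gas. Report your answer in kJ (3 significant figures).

Isobaric: W = nRΔT = (1.02)(8.314)(-266) = -2256 J.
ΔU = nCᵥΔT with Cᵥ = 5R/2: ΔU = (1.02)(20.79)(-266) = -5639 J.
Q = ΔU + W = -5639 − 2256 = -7895 J.

Q ≈ -7.90 kJ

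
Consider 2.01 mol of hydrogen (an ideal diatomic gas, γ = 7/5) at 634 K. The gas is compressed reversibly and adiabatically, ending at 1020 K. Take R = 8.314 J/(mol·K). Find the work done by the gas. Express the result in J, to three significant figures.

Adiabatic ⇒ Q = 0, so W_by = −ΔU = nCᵥ(T₁ − T₂).
Cᵥ = 5R/2 = 20.79 J/(mol·K).
W = (2.01)(20.79)(634 − 1020) = -16126 J.

W ≈ -16100 J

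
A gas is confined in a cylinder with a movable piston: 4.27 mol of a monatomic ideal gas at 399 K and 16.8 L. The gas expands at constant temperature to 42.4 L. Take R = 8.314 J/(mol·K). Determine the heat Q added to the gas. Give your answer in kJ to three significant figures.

Q ≈ 13.1 kJ

Isothermal ⇒ ΔU = 0, so Q = W = nRT ln(V₂/V₁).
Q = (4.27)(8.314)(399) ln(42.4/16.8) = 14165 × 0.9258 = 13113 J.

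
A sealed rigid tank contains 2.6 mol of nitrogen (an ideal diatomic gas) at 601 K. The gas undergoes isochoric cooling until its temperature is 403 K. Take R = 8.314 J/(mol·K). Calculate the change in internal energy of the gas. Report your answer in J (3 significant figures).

Constant volume ⇒ W = 0, so Q = ΔU = nCᵥΔT with Cᵥ = 5R/2 = 20.79 J/(mol·K).
ΔU = (2.6)(20.79)(403 − 601) = -10700 J.

ΔU ≈ -10700 J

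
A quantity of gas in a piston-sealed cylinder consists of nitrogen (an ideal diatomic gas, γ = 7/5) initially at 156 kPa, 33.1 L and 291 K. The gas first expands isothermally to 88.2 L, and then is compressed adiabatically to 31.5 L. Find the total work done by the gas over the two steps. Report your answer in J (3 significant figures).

Step 1 (isothermal): W = P₁V₁ ln(V₂/V₁) = (5164) ln(88.2/33.1) = 5061 J.
After step 1: P = 58.54 kPa, V = 88.2 L, T = 291 K.
Step 2 (adiabatic): W = (P₁V₁ − P₂V₂)/(γ−1) = (5164 − 7795)/0.4 = -6578 J.
W_total = 5061 − 6578 = -1518 J.

W_total ≈ -1520 J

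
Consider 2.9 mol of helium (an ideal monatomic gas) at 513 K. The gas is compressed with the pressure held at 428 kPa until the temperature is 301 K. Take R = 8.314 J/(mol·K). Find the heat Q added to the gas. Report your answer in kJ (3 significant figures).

Isobaric: W = nRΔT = (2.9)(8.314)(-212) = -5111 J.
ΔU = nCᵥΔT with Cᵥ = 3R/2: ΔU = (2.9)(12.47)(-212) = -7667 J.
Q = ΔU + W = -7667 − 5111 = -12779 J.

Q ≈ -12.8 kJ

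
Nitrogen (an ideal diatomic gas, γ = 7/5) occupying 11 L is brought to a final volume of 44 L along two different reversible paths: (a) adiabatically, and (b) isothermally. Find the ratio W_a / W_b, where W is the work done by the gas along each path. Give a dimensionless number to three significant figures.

Path (a) adiabatic: W = P₁V₁(1 − (V₁/V₂)^(γ−1))/(γ−1) → W_a/(P₁V₁) = 1.064.
Path (b) isothermal: W = P₁V₁ ln(V₂/V₁) → W_b/(P₁V₁) = 1.386.
W_a / W_b = 1.064 / 1.386 = 0.7676.

W_a / W_b ≈ 0.768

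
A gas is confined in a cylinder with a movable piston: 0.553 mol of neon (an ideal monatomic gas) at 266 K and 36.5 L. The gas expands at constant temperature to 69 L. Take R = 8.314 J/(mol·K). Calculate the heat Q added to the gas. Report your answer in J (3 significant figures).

Q ≈ 779 J

Isothermal ⇒ ΔU = 0, so Q = W = nRT ln(V₂/V₁).
Q = (0.553)(8.314)(266) ln(69/36.5) = 1223 × 0.6368 = 778.8 J.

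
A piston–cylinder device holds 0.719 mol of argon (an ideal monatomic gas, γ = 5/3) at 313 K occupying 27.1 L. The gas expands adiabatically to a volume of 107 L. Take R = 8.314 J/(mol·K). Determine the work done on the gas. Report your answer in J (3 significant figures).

Adiabatic: TV^(γ−1) = const with γ = 5/3.
T₂ = T₁ (V₁/V₂)^(γ−1) = 313 × (27.1/107)^0.667 = 313 × 0.4003 = 125.3 K.
W_by = nCᵥ(T₁ − T₂) = (0.719)(12.47)(313 − 125.3) = 1683 J.
Work on gas = −W_by = -1683 J.

W ≈ -1680 J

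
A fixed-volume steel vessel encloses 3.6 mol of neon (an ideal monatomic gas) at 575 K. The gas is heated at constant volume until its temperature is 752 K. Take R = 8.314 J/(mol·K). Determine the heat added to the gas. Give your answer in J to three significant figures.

Q ≈ 7950 J

Constant volume ⇒ W = 0, so Q = ΔU = nCᵥΔT with Cᵥ = 3R/2 = 12.47 J/(mol·K).
ΔU = (3.6)(12.47)(752 − 575) = 7947 J.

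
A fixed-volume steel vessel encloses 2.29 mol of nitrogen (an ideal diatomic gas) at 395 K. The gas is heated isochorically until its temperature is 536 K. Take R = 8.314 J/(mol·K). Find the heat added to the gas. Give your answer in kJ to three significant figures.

Constant volume ⇒ W = 0, so Q = ΔU = nCᵥΔT with Cᵥ = 5R/2 = 20.79 J/(mol·K).
ΔU = (2.29)(20.79)(536 − 395) = 6711 J.

Q ≈ 6.71 kJ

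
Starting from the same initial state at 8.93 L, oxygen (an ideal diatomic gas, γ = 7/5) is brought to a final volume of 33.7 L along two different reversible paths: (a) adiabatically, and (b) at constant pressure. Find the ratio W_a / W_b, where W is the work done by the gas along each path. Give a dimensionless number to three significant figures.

Path (a) adiabatic: W = P₁V₁(1 − (V₁/V₂)^(γ−1))/(γ−1) → W_a/(P₁V₁) = 1.03.
Path (b) isobaric: W = P₁(V₂ − V₁) → W_b/(P₁V₁) = 2.774.
W_a / W_b = 1.03 / 2.774 = 0.3714.

W_a / W_b ≈ 0.371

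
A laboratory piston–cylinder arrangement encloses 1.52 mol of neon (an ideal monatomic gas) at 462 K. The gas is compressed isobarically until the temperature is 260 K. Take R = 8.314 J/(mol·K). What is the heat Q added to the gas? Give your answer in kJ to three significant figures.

Q ≈ -6.38 kJ

Isobaric: W = nRΔT = (1.52)(8.314)(-202) = -2553 J.
ΔU = nCᵥΔT with Cᵥ = 3R/2: ΔU = (1.52)(12.47)(-202) = -3829 J.
Q = ΔU + W = -3829 − 2553 = -6382 J.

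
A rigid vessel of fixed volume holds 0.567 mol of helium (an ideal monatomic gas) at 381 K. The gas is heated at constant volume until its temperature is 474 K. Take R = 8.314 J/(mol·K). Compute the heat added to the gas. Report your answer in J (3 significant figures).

Constant volume ⇒ W = 0, so Q = ΔU = nCᵥΔT with Cᵥ = 3R/2 = 12.47 J/(mol·K).
ΔU = (0.567)(12.47)(474 − 381) = 657.6 J.

Q ≈ 658 J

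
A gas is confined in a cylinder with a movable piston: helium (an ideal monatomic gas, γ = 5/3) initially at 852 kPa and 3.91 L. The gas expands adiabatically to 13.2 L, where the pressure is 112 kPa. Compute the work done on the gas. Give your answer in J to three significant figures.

W ≈ -2780 J

Adiabatic: W = (P₁V₁ − P₂V₂)/(γ − 1) with γ = 5/3.
P₁V₁ = 3331 J, P₂V₂ = 1478 J.
W = (3331 − 1478) / 0.6667 = 2779 J.
Work on gas = −W_by = -2779 J.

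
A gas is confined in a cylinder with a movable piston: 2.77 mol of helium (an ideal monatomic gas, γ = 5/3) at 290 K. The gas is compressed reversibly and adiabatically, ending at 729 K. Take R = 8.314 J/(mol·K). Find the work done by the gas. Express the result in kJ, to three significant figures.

Adiabatic ⇒ Q = 0, so W_by = −ΔU = nCᵥ(T₁ − T₂).
Cᵥ = 3R/2 = 12.47 J/(mol·K).
W = (2.77)(12.47)(290 − 729) = -15165 J.

W ≈ -15.2 kJ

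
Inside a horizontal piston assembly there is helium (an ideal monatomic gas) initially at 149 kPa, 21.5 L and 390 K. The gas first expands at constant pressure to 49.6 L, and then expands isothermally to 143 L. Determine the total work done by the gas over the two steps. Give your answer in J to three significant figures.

Step 1 (isobaric): W = PΔV = (149 kPa)(49.6 − 21.5 L) = 4187 J.
After step 1: P = 149 kPa, V = 49.6 L, T = 899.7 K.
Step 2 (isothermal): W = P₁V₁ ln(V₂/V₁) = (7390) ln(143/49.6) = 7825 J.
W_total = 4187 + 7825 = 12012 J.

W_total ≈ 12000 J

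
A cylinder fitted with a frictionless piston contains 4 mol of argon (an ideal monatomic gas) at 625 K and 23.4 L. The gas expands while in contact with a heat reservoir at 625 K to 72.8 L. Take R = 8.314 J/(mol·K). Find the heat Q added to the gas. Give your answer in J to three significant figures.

Q ≈ 23600 J

Isothermal ⇒ ΔU = 0, so Q = W = nRT ln(V₂/V₁).
Q = (4)(8.314)(625) ln(72.8/23.4) = 20785 × 1.135 = 23591 J.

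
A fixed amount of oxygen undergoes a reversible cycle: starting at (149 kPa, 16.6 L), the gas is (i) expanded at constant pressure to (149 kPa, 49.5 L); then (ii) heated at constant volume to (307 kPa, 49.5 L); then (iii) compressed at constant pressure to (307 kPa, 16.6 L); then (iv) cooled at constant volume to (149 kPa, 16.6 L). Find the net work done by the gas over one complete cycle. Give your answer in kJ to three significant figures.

W_net ≈ -5.20 kJ

Constant-volume legs do no work.
W(i) = (149)(49.5 − 16.6) = 4902 J; W(iii) = (307)(16.6 − 49.5) = -10100 J.
W_net = 4902 − 10100 = -5198 J (the counter-clockwise enclosed area).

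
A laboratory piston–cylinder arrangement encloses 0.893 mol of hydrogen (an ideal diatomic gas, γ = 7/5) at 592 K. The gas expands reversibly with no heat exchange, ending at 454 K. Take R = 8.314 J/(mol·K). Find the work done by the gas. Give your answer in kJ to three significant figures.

Adiabatic ⇒ Q = 0, so W_by = −ΔU = nCᵥ(T₁ − T₂).
Cᵥ = 5R/2 = 20.79 J/(mol·K).
W = (0.893)(20.79)(592 − 454) = 2561 J.

W ≈ 2.56 kJ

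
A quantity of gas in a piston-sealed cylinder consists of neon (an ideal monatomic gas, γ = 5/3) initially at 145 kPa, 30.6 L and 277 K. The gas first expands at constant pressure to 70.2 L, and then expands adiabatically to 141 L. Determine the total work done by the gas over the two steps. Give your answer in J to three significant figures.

W_total ≈ 11400 J

Step 1 (isobaric): W = PΔV = (145 kPa)(70.2 − 30.6 L) = 5742 J.
After step 1: P = 145 kPa, V = 70.2 L, T = 635.5 K.
Step 2 (adiabatic): W = (P₁V₁ − P₂V₂)/(γ−1) = (10179 − 6394)/0.667 = 5677 J.
W_total = 5742 + 5677 = 11419 J.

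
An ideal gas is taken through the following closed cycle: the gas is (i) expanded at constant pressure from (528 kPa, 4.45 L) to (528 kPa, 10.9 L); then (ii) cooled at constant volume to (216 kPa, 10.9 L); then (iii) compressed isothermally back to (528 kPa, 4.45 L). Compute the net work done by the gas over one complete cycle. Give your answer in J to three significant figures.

W_net ≈ 1300 J

Leg (i): W = PΔV = (528)(10.9 − 4.45) = 3406 J.
Leg (ii): W = 0.
Leg (iii): W = PᵢVᵢ ln(V_f/Vᵢ) = (2354) ln(4.45/10.9) = -2109 J.
W_net = 3406 − 2109 = 1296 J.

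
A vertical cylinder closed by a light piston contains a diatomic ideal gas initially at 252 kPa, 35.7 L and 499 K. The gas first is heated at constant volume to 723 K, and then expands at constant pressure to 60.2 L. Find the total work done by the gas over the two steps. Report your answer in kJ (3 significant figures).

W_total ≈ 8.95 kJ

Step 1 (isochoric): W = 0 (constant volume).
After step 1: P = 365.1 kPa (V unchanged).
Step 2 (isobaric): W = PΔV = (365.1 kPa)(60.2 − 35.7 L) = 8945 J.
W_total = 0 + 8945 = 8945 J.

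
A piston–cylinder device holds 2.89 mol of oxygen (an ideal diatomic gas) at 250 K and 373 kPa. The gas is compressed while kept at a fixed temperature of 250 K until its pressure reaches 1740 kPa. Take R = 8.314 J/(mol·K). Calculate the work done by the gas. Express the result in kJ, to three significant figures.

Isothermal process: W = nRT ln(V₂/V₁) = nRT ln(P₁/P₂).
W = (2.89)(8.314)(250) × ln(373/1740)
  = 6007 × ln(0.2144) = 6007 × -1.54
W_by_gas = -9251 J.

W ≈ -9.25 kJ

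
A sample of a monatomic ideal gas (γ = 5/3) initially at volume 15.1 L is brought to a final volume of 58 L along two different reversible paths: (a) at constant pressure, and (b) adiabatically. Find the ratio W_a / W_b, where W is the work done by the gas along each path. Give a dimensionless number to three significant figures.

W_a / W_b ≈ 3.20

Path (a) isobaric: W = P₁(V₂ − V₁) → W_a/(P₁V₁) = 2.841.
Path (b) adiabatic: W = P₁V₁(1 − (V₁/V₂)^(γ−1))/(γ−1) → W_b/(P₁V₁) = 0.8884.
W_a / W_b = 2.841 / 0.8884 = 3.198.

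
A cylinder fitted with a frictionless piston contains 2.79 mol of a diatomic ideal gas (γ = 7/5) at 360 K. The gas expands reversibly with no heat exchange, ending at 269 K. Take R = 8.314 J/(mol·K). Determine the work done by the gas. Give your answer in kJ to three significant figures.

Adiabatic ⇒ Q = 0, so W_by = −ΔU = nCᵥ(T₁ − T₂).
Cᵥ = 5R/2 = 20.79 J/(mol·K).
W = (2.79)(20.79)(360 − 269) = 5277 J.

W ≈ 5.28 kJ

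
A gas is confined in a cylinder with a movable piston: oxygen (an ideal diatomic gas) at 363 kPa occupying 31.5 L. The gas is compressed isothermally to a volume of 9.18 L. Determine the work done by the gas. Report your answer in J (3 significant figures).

W ≈ -14100 J

Isothermal: W = nRT ln(V₂/V₁) = P₁V₁ ln(V₂/V₁).
P₁V₁ = (363 kPa)(31.5 L) = 11434 J.
W = 11434 × ln(9.18/31.5) = 11434 × -1.233
W_by_gas = -14098 J.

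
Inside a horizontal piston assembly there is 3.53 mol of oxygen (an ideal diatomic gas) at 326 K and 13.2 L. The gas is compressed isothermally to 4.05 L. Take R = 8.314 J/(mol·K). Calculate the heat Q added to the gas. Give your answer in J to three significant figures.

Q ≈ -11300 J

Isothermal ⇒ ΔU = 0, so Q = W = nRT ln(V₂/V₁).
Q = (3.53)(8.314)(326) ln(4.05/13.2) = 9568 × -1.181 = -11304 J.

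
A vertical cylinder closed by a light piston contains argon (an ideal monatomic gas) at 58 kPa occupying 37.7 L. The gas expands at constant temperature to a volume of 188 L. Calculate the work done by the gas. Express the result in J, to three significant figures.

Isothermal: W = nRT ln(V₂/V₁) = P₁V₁ ln(V₂/V₁).
P₁V₁ = (58 kPa)(37.7 L) = 2187 J.
W = 2187 × ln(188/37.7) = 2187 × 1.607
W_by_gas = 3513 J.

W ≈ 3510 J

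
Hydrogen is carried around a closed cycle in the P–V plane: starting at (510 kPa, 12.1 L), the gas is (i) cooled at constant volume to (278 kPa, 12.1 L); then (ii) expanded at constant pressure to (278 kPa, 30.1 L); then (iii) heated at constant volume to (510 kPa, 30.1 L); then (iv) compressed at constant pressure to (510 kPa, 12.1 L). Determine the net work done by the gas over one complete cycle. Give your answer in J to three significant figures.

Constant-volume legs do no work.
W(ii) = (278)(30.1 − 12.1) = 5004 J; W(iv) = (510)(12.1 − 30.1) = -9180 J.
W_net = 5004 − 9180 = -4176 J (the counter-clockwise enclosed area).

W_net ≈ -4180 J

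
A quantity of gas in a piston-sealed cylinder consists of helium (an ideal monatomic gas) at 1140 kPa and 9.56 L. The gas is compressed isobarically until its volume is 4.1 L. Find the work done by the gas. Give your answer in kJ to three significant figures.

W ≈ -6.22 kJ

Isobaric: W = P ΔV.
W = (1140 kPa)(4.1 − 9.56 L) = (1140)(-5.46) = -6224 J.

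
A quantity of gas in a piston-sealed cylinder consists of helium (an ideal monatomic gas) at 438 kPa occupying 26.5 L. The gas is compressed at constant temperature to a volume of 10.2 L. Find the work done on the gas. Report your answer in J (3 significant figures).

Isothermal: W = nRT ln(V₂/V₁) = P₁V₁ ln(V₂/V₁).
P₁V₁ = (438 kPa)(26.5 L) = 11607 J.
W = 11607 × ln(10.2/26.5) = 11607 × -0.9548
W_by_gas = -11082 J; work on gas = −W_by = 11082 J.

W ≈ 11100 J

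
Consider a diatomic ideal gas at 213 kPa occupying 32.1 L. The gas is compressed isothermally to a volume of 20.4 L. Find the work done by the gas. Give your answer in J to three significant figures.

W ≈ -3100 J

Isothermal: W = nRT ln(V₂/V₁) = P₁V₁ ln(V₂/V₁).
P₁V₁ = (213 kPa)(32.1 L) = 6837 J.
W = 6837 × ln(20.4/32.1) = 6837 × -0.4533
W_by_gas = -3099 J.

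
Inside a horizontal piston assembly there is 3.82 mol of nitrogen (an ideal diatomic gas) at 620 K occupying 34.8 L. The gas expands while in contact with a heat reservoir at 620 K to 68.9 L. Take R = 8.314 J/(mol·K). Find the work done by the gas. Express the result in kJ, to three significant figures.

Isothermal: W = nRT ln(V₂/V₁).
W = (3.82)(8.314)(620) × ln(68.9/34.8)
  = 19691 × 0.683
W_by_gas = 13450 J.

W ≈ 13.4 kJ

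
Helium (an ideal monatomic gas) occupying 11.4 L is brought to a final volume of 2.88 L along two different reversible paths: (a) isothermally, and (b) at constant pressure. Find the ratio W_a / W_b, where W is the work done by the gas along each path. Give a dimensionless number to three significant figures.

W_a / W_b ≈ 1.84

Path (a) isothermal: W = P₁V₁ ln(V₂/V₁) → W_a/(P₁V₁) = -1.376.
Path (b) isobaric: W = P₁(V₂ − V₁) → W_b/(P₁V₁) = -0.7474.
W_a / W_b = -1.376 / -0.7474 = 1.841.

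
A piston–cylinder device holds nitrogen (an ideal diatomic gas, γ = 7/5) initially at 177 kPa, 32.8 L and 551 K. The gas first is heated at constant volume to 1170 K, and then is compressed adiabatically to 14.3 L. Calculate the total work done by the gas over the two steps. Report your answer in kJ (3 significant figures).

Step 1 (isochoric): W = 0 (constant volume).
After step 1: P = 375.8 kPa (V unchanged).
Step 2 (adiabatic): W = (P₁V₁ − P₂V₂)/(γ−1) = (12328 − 17183)/0.4 = -12138 J.
W_total = 0 − 12138 = -12138 J.

W_total ≈ -12.1 kJ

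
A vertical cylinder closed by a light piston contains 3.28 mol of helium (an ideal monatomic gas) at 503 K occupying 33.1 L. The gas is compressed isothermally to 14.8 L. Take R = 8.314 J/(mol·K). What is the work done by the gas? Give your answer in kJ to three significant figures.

W ≈ -11.0 kJ

Isothermal: W = nRT ln(V₂/V₁).
W = (3.28)(8.314)(503) × ln(14.8/33.1)
  = 13717 × -0.8049
W_by_gas = -11041 J.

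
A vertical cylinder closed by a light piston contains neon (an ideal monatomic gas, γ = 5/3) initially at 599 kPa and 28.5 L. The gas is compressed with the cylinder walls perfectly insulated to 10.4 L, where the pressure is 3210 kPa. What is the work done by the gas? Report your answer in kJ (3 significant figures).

W ≈ -24.5 kJ

Adiabatic: W = (P₁V₁ − P₂V₂)/(γ − 1) with γ = 5/3.
P₁V₁ = 17072 J, P₂V₂ = 33384 J.
W = (17072 − 33384) / 0.6667 = -24469 J.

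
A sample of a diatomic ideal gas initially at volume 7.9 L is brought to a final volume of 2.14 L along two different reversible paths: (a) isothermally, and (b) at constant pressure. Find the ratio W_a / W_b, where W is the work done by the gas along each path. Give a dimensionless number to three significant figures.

W_a / W_b ≈ 1.79

Path (a) isothermal: W = P₁V₁ ln(V₂/V₁) → W_a/(P₁V₁) = -1.306.
Path (b) isobaric: W = P₁(V₂ − V₁) → W_b/(P₁V₁) = -0.7291.
W_a / W_b = -1.306 / -0.7291 = 1.791.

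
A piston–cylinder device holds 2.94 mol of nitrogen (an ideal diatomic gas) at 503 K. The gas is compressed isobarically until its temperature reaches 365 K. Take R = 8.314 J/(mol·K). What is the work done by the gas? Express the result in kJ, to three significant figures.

Isobaric: W = P ΔV = nR ΔT.
W = (2.94)(8.314)(365 − 503) = -3373 J.

W ≈ -3.37 kJ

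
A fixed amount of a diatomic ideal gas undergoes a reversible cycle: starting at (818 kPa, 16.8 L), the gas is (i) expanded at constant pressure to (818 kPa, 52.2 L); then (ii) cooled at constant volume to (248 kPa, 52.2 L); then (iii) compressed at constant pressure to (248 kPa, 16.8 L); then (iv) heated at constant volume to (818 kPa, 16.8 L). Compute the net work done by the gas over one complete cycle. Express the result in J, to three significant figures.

Constant-volume legs do no work.
W(i) = (818)(52.2 − 16.8) = 28957 J; W(iii) = (248)(16.8 − 52.2) = -8779 J.
W_net = 28957 − 8779 = 20178 J (the clockwise enclosed area).

W_net ≈ 20200 J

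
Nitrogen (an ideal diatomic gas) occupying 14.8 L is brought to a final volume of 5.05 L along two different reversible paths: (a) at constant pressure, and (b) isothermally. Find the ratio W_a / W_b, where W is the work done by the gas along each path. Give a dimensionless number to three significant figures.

W_a / W_b ≈ 0.613

Path (a) isobaric: W = P₁(V₂ − V₁) → W_a/(P₁V₁) = -0.6588.
Path (b) isothermal: W = P₁V₁ ln(V₂/V₁) → W_b/(P₁V₁) = -1.075.
W_a / W_b = -0.6588 / -1.075 = 0.6127.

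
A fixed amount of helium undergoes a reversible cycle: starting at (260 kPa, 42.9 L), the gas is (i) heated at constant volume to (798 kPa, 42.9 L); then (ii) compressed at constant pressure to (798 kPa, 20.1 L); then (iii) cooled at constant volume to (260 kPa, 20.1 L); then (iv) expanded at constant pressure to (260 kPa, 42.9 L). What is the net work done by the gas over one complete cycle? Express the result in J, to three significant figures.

W_net ≈ -12300 J

Constant-volume legs do no work.
W(ii) = (798)(20.1 − 42.9) = -18194 J; W(iv) = (260)(42.9 − 20.1) = 5928 J.
W_net = -18194 + 5928 = -12266 J (the counter-clockwise enclosed area).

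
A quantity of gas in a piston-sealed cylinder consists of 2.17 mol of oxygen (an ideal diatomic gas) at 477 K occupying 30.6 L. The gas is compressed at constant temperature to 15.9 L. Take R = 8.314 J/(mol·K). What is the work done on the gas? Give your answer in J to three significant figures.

Isothermal: W = nRT ln(V₂/V₁).
W = (2.17)(8.314)(477) × ln(15.9/30.6)
  = 8606 × -0.6547
W_by_gas = -5634 J; work on gas = −W_by = 5634 J.

W ≈ 5630 J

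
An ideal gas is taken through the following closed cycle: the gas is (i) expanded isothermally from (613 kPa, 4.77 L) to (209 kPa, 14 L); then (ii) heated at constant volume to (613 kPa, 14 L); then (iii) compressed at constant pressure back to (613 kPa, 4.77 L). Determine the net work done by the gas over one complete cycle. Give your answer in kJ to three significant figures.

Leg (i): W = PᵢVᵢ ln(V_f/Vᵢ) = (2924) ln(14/4.77) = 3148 J.
Leg (ii): W = 0.
Leg (iii): W = PΔV = (613)(4.77 − 14) = -5658 J.
W_net = 3148 − 5658 = -2510 J.

W_net ≈ -2.51 kJ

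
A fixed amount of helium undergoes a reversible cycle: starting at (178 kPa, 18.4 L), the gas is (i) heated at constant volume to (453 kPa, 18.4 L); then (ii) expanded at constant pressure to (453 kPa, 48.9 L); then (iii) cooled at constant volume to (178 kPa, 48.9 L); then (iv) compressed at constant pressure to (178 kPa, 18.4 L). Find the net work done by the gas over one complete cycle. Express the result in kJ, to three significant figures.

Constant-volume legs do no work.
W(ii) = (453)(48.9 − 18.4) = 13816 J; W(iv) = (178)(18.4 − 48.9) = -5429 J.
W_net = 13816 − 5429 = 8388 J (the clockwise enclosed area).

W_net ≈ 8.39 kJ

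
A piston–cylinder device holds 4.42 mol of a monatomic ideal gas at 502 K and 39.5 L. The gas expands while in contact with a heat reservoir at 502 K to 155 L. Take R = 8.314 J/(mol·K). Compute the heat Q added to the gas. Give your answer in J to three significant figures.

Isothermal ⇒ ΔU = 0, so Q = W = nRT ln(V₂/V₁).
Q = (4.42)(8.314)(502) ln(155/39.5) = 18447 × 1.367 = 25220 J.

Q ≈ 25200 J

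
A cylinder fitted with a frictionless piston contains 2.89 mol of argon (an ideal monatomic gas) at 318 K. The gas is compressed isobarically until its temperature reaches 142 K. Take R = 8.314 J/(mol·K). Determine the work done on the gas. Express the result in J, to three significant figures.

Isobaric: W = P ΔV = nR ΔT.
W = (2.89)(8.314)(142 − 318) = -4229 J.
Work on gas = −W_by = 4229 J.

W ≈ 4230 J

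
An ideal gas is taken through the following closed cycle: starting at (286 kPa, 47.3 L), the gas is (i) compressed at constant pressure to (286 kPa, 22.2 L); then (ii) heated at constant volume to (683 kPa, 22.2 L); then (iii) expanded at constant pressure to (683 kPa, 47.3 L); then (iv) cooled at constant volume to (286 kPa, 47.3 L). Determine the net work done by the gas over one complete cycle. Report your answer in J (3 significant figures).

Constant-volume legs do no work.
W(i) = (286)(22.2 − 47.3) = -7179 J; W(iii) = (683)(47.3 − 22.2) = 17143 J.
W_net = -7179 + 17143 = 9965 J (the clockwise enclosed area).

W_net ≈ 9960 J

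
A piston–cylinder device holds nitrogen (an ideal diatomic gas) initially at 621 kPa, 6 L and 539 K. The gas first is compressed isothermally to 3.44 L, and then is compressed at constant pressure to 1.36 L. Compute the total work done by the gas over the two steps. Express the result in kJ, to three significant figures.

Step 1 (isothermal): W = P₁V₁ ln(V₂/V₁) = (3726) ln(3.44/6) = -2073 J.
After step 1: P = 1083 kPa, V = 3.44 L, T = 539 K.
Step 2 (isobaric): W = PΔV = (1083 kPa)(1.36 − 3.44 L) = -2253 J.
W_total = -2073 − 2253 = -4326 J.

W_total ≈ -4.33 kJ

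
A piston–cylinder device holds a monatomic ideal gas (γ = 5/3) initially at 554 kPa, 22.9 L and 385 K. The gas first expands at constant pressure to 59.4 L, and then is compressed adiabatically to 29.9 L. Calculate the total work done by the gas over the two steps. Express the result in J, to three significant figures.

W_total ≈ -8420 J

Step 1 (isobaric): W = PΔV = (554 kPa)(59.4 − 22.9 L) = 20221 J.
After step 1: P = 554 kPa, V = 59.4 L, T = 998.6 K.
Step 2 (adiabatic): W = (P₁V₁ − P₂V₂)/(γ−1) = (32908 − 52004)/0.667 = -28645 J.
W_total = 20221 − 28645 = -8424 J.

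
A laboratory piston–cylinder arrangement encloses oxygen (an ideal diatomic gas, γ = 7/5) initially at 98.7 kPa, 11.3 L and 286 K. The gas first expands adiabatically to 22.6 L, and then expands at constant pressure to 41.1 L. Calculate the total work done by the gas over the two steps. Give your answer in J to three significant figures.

Step 1 (adiabatic): W = (P₁V₁ − P₂V₂)/(γ−1) = (1115 − 845.2)/0.4 = 675.2 J.
After step 1: P = 37.4 kPa, V = 22.6 L, T = 216.7 K.
Step 2 (isobaric): W = PΔV = (37.4 kPa)(41.1 − 22.6 L) = 691.9 J.
W_total = 675.2 + 691.9 = 1367 J.

W_total ≈ 1370 J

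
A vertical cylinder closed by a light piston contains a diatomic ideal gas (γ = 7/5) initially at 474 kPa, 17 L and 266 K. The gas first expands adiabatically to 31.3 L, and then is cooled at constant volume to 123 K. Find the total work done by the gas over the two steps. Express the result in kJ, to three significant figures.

W_total ≈ 4.36 kJ

Step 1 (adiabatic): W = (P₁V₁ − P₂V₂)/(γ−1) = (8058 − 6312)/0.4 = 4364 J.
Step 2 (isochoric): W = 0 (constant volume).
W_total = 4364 + 0 = 4364 J.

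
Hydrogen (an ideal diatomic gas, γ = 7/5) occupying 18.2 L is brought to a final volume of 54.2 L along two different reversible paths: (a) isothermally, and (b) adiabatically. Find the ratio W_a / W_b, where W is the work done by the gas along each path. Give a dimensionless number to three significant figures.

Path (a) isothermal: W = P₁V₁ ln(V₂/V₁) → W_a/(P₁V₁) = 1.091.
Path (b) adiabatic: W = P₁V₁(1 − (V₁/V₂)^(γ−1))/(γ−1) → W_b/(P₁V₁) = 0.8843.
W_a / W_b = 1.091 / 0.8843 = 1.234.

W_a / W_b ≈ 1.23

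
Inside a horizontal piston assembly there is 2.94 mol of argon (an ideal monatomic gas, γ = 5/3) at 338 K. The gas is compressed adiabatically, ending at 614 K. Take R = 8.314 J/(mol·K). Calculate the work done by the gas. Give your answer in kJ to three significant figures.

Adiabatic ⇒ Q = 0, so W_by = −ΔU = nCᵥ(T₁ − T₂).
Cᵥ = 3R/2 = 12.47 J/(mol·K).
W = (2.94)(12.47)(338 − 614) = -10119 J.

W ≈ -10.1 kJ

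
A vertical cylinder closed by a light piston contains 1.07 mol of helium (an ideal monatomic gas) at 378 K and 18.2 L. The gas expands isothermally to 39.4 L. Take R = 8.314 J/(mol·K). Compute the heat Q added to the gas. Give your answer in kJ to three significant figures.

Q ≈ 2.60 kJ

Isothermal ⇒ ΔU = 0, so Q = W = nRT ln(V₂/V₁).
Q = (1.07)(8.314)(378) ln(39.4/18.2) = 3363 × 0.7723 = 2597 J.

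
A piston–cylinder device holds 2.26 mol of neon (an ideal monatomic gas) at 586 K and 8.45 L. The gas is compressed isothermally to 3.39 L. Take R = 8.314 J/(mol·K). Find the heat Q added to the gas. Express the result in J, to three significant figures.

Isothermal ⇒ ΔU = 0, so Q = W = nRT ln(V₂/V₁).
Q = (2.26)(8.314)(586) ln(3.39/8.45) = 11011 × -0.9133 = -10057 J.

Q ≈ -10100 J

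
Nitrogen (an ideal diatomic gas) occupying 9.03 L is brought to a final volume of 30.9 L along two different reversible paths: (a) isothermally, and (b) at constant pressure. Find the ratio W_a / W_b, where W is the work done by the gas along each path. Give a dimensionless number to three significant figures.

Path (a) isothermal: W = P₁V₁ ln(V₂/V₁) → W_a/(P₁V₁) = 1.23.
Path (b) isobaric: W = P₁(V₂ − V₁) → W_b/(P₁V₁) = 2.422.
W_a / W_b = 1.23 / 2.422 = 0.5079.

W_a / W_b ≈ 0.508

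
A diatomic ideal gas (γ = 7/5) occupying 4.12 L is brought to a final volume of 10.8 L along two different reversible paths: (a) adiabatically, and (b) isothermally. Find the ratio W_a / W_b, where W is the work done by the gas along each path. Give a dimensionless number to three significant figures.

Path (a) adiabatic: W = P₁V₁(1 − (V₁/V₂)^(γ−1))/(γ−1) → W_a/(P₁V₁) = 0.7997.
Path (b) isothermal: W = P₁V₁ ln(V₂/V₁) → W_b/(P₁V₁) = 0.9637.
W_a / W_b = 0.7997 / 0.9637 = 0.8298.

W_a / W_b ≈ 0.830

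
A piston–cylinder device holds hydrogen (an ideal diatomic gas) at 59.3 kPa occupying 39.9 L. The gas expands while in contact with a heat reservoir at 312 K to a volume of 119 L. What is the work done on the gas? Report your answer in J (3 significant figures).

Isothermal: W = nRT ln(V₂/V₁) = P₁V₁ ln(V₂/V₁).
P₁V₁ = (59.3 kPa)(39.9 L) = 2366 J.
W = 2366 × ln(119/39.9) = 2366 × 1.093
W_by_gas = 2586 J; work on gas = −W_by = -2586 J.

W ≈ -2590 J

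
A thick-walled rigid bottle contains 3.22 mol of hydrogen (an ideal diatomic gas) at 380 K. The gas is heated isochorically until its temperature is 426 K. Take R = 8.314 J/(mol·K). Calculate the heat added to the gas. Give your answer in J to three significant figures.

Q ≈ 3080 J

Constant volume ⇒ W = 0, so Q = ΔU = nCᵥΔT with Cᵥ = 5R/2 = 20.79 J/(mol·K).
ΔU = (3.22)(20.79)(426 − 380) = 3079 J.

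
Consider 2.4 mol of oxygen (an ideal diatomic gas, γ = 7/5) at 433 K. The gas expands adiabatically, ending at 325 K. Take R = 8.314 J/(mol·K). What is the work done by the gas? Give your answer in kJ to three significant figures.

W ≈ 5.39 kJ

Adiabatic ⇒ Q = 0, so W_by = −ΔU = nCᵥ(T₁ − T₂).
Cᵥ = 5R/2 = 20.79 J/(mol·K).
W = (2.4)(20.79)(433 − 325) = 5387 J.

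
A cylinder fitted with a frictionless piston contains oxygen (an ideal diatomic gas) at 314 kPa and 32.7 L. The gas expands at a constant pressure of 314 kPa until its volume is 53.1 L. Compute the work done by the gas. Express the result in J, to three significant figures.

Isobaric: W = P ΔV.
W = (314 kPa)(53.1 − 32.7 L) = (314)(20.4) = 6406 J.

W ≈ 6410 J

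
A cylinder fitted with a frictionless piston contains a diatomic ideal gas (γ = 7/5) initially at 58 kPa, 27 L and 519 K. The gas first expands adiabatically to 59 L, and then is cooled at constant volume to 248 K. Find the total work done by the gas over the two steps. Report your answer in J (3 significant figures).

W_total ≈ 1050 J

Step 1 (adiabatic): W = (P₁V₁ − P₂V₂)/(γ−1) = (1566 − 1146)/0.4 = 1051 J.
Step 2 (isochoric): W = 0 (constant volume).
W_total = 1051 + 0 = 1051 J.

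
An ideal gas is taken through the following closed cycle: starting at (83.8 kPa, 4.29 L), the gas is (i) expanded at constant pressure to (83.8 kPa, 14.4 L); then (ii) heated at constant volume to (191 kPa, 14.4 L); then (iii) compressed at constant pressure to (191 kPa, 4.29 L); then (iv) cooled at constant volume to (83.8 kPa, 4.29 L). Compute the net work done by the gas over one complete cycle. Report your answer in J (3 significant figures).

Constant-volume legs do no work.
W(i) = (83.8)(14.4 − 4.29) = 847.2 J; W(iii) = (191)(4.29 − 14.4) = -1931 J.
W_net = 847.2 − 1931 = -1084 J (the counter-clockwise enclosed area).

W_net ≈ -1080 J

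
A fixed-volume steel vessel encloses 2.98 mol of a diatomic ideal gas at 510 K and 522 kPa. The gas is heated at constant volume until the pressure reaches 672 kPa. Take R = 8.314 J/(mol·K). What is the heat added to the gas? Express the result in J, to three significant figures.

Q ≈ 9080 J

Constant volume ⇒ W = 0, so Q = ΔU = nCᵥΔT with Cᵥ = 5R/2 = 20.79 J/(mol·K).
At constant V, T₂/T₁ = P₂/P₁ ⇒ ΔT = T₁(P₂/P₁ − 1) = 510·(672/522 − 1) = 146.6 K.
ΔU = (2.98)(20.79)(146.6) = 9077 J.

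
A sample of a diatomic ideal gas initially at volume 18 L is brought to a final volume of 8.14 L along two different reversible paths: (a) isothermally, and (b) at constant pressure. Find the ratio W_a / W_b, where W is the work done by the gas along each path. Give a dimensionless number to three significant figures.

W_a / W_b ≈ 1.45

Path (a) isothermal: W = P₁V₁ ln(V₂/V₁) → W_a/(P₁V₁) = -0.7936.
Path (b) isobaric: W = P₁(V₂ − V₁) → W_b/(P₁V₁) = -0.5478.
W_a / W_b = -0.7936 / -0.5478 = 1.449.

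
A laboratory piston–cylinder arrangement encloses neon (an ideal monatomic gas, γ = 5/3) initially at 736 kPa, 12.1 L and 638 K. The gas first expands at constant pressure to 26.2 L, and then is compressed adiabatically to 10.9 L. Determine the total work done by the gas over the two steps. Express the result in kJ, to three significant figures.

W_total ≈ -12.6 kJ

Step 1 (isobaric): W = PΔV = (736 kPa)(26.2 − 12.1 L) = 10378 J.
After step 1: P = 736 kPa, V = 26.2 L, T = 1381 K.
Step 2 (adiabatic): W = (P₁V₁ − P₂V₂)/(γ−1) = (19283 − 34602)/0.667 = -22978 J.
W_total = 10378 − 22978 = -12600 J.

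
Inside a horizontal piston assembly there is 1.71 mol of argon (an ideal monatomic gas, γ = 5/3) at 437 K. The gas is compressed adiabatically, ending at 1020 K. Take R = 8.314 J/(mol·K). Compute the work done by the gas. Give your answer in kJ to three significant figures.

Adiabatic ⇒ Q = 0, so W_by = −ΔU = nCᵥ(T₁ − T₂).
Cᵥ = 3R/2 = 12.47 J/(mol·K).
W = (1.71)(12.47)(437 − 1020) = -12433 J.

W ≈ -12.4 kJ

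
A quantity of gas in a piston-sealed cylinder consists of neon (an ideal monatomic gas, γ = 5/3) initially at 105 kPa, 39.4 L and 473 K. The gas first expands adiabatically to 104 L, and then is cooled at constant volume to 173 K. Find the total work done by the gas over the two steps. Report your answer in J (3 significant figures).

Step 1 (adiabatic): W = (P₁V₁ − P₂V₂)/(γ−1) = (4137 − 2166)/0.667 = 2956 J.
Step 2 (isochoric): W = 0 (constant volume).
W_total = 2956 + 0 = 2956 J.

W_total ≈ 2960 J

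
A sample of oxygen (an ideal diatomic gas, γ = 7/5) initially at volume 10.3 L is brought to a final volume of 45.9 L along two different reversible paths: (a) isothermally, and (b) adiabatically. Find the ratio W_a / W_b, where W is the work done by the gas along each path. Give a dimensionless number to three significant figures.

W_a / W_b ≈ 1.33

Path (a) isothermal: W = P₁V₁ ln(V₂/V₁) → W_a/(P₁V₁) = 1.494.
Path (b) adiabatic: W = P₁V₁(1 − (V₁/V₂)^(γ−1))/(γ−1) → W_b/(P₁V₁) = 1.125.
W_a / W_b = 1.494 / 1.125 = 1.328.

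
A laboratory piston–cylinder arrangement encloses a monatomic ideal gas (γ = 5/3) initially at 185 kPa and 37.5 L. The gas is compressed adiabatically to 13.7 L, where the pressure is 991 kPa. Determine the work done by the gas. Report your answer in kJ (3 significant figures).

Adiabatic: W = (P₁V₁ − P₂V₂)/(γ − 1) with γ = 5/3.
P₁V₁ = 6938 J, P₂V₂ = 13577 J.
W = (6938 − 13577) / 0.6667 = -9959 J.

W ≈ -9.96 kJ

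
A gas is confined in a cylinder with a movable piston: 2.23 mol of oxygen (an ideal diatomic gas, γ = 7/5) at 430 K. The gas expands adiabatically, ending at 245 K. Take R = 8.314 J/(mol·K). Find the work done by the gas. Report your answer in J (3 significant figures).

W ≈ 8570 J

Adiabatic ⇒ Q = 0, so W_by = −ΔU = nCᵥ(T₁ − T₂).
Cᵥ = 5R/2 = 20.79 J/(mol·K).
W = (2.23)(20.79)(430 − 245) = 8575 J.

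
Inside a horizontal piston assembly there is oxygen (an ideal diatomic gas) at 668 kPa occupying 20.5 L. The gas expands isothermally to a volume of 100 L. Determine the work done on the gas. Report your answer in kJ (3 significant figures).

W ≈ -21.7 kJ

Isothermal: W = nRT ln(V₂/V₁) = P₁V₁ ln(V₂/V₁).
P₁V₁ = (668 kPa)(20.5 L) = 13694 J.
W = 13694 × ln(100/20.5) = 13694 × 1.585
W_by_gas = 21702 J; work on gas = −W_by = -21702 J.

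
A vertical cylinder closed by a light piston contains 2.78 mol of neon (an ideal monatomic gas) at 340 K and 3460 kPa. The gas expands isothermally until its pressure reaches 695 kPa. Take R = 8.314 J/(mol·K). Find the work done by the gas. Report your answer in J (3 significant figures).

W ≈ 12600 J

Isothermal process: W = nRT ln(V₂/V₁) = nRT ln(P₁/P₂).
W = (2.78)(8.314)(340) × ln(3460/695)
  = 7858 × ln(4.978) = 7858 × 1.605
W_by_gas = 12614 J.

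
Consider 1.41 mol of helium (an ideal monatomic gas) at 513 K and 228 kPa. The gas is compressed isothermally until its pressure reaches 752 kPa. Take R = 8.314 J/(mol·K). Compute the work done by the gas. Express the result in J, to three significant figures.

Isothermal process: W = nRT ln(V₂/V₁) = nRT ln(P₁/P₂).
W = (1.41)(8.314)(513) × ln(228/752)
  = 6014 × ln(0.3032) = 6014 × -1.193
W_by_gas = -7177 J.

W ≈ -7180 J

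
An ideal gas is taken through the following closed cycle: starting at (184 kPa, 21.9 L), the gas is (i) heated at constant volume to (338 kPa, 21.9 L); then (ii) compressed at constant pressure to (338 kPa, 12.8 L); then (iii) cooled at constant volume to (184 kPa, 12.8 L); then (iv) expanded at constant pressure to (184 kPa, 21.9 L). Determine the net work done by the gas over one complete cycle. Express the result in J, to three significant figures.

W_net ≈ -1400 J

Constant-volume legs do no work.
W(ii) = (338)(12.8 − 21.9) = -3076 J; W(iv) = (184)(21.9 − 12.8) = 1674 J.
W_net = -3076 + 1674 = -1401 J (the counter-clockwise enclosed area).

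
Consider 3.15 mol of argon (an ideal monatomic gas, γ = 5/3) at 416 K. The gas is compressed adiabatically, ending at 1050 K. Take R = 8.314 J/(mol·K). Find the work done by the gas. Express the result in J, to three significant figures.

W ≈ -24900 J

Adiabatic ⇒ Q = 0, so W_by = −ΔU = nCᵥ(T₁ − T₂).
Cᵥ = 3R/2 = 12.47 J/(mol·K).
W = (3.15)(12.47)(416 − 1050) = -24906 J.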